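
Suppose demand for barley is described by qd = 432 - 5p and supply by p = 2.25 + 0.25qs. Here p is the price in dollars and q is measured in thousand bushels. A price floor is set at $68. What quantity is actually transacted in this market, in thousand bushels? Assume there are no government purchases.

92

Rearranging supply gives qs = 4p - 9. Equilibrium: 432 - 5p = 4p - 9, so 441 = 9p and p* = 49, q* = 187.
Since 68 > 49, the floor is binding.
At p = 68: qd = 432 - 5·68 = 92 and qs = 4·68 - 9 = 263.
The quantity actually transacted is the short side, demand: 92.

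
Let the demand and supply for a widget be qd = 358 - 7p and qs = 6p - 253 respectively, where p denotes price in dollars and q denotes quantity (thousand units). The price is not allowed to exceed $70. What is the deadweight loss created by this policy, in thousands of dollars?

Without the control the market clears where 358 - 7p = 6p - 253, i.e. p* = 47 and q* = 29.
The ceiling of 70 is above the equilibrium price 47, so it is not binding; the market clears at p* = 47, q* = 29.
Since the control does not bind, no trades are prevented and deadweight loss is zero.

0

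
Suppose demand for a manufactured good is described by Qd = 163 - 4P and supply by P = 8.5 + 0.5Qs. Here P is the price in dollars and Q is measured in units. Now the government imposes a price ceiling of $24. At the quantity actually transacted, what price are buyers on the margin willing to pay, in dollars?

33

Rearranging supply gives Qs = 2P - 17. Setting quantity demanded equal to quantity supplied, 163 - 4P = 2P - 17, gives P* = 30 and Q* = 43.
Because the ceiling (24) lies below the market-clearing price, it is binding.
At P = 24: Qd = 163 - 4·24 = 67 and Qs = 2·24 - 17 = 31.
Only 31 units reach the market. On the demand curve, the marginal buyer's willingness to pay at Q = 31 is (163 - 31)/4 = 33.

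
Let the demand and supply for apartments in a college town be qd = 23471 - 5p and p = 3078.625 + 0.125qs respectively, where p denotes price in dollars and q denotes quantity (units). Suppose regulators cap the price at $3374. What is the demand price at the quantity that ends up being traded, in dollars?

4221.6

Rearranging supply gives qs = 8p - 24629. In a free market, 23471 - 5p = 8p - 24629 gives the equilibrium p* = 3700, q* = 4971.
Because the ceiling (3374) lies below the market-clearing price, it is binding.
At p = 3374: qd = 23471 - 5·3374 = 6601 and qs = 8·3374 - 24629 = 2363.
Only 2363 units reach the market. On the demand curve, the marginal buyer's willingness to pay at q = 2363 is (23471 - 2363)/5 = 4221.6.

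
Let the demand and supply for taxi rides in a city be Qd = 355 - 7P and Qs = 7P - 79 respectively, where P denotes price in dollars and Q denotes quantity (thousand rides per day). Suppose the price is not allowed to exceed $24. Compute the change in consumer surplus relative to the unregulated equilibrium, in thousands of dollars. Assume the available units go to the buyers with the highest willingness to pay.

451.5

Without the control the market clears where 355 - 7P = 7P - 79, i.e. P* = 31 and Q* = 138.
Because the ceiling (24) lies below the market-clearing price, it is binding.
At P = 24: Qd = 355 - 7·24 = 187 and Qs = 7·24 - 79 = 89.
Consumer surplus without the control is ½ · (355/7 - 31) · 138 = 9522/7.
With the ceiling, 89 units are sold at 24 (assume they go to the highest-value buyers). The demand price at Q = 89 is 38, so CS = ½ · [(355/7 - 24) + (38 - 24)] · 89 = 25365/14.
Change in consumer surplus = 25365/14 - 9522/7 = 451.5.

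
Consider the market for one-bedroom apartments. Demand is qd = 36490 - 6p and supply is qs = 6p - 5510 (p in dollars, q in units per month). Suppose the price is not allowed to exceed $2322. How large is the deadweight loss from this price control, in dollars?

8326104

Without the control the market clears where 36490 - 6p = 6p - 5510, i.e. p* = 3500 and q* = 15490.
Because the ceiling (2322) lies below the market-clearing price, it is binding.
At p = 2322: qd = 36490 - 6·2322 = 22558 and qs = 6·2322 - 5510 = 8422.
Quantity traded falls to 8422. At q = 8422 the demand price is (36490 - 8422)/6 = 4678 and the supply price is (5510 + 8422)/6 = 2322.
Deadweight loss = ½ · (4678 - 2322) · (15490 - 8422) = ½ · 2356 · 7068 = 8326104.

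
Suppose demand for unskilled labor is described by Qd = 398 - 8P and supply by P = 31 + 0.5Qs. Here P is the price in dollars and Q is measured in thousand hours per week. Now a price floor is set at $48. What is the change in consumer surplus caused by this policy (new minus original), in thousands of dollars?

Rearranging supply gives Qs = 2P - 62. Equilibrium: 398 - 8P = 2P - 62, so 460 = 10P and P* = 46, Q* = 30.
Since 48 > 46, the floor is binding.
At P = 48: Qd = 398 - 8·48 = 14 and Qs = 2·48 - 62 = 34.
Consumer surplus without the control is ½ · (49.75 - 46) · 30 = 56.25.
With the floor, consumers buy 14 units at 48, so CS = ½ · (49.75 - 48) · 14 = 12.25.
Change in consumer surplus = 12.25 - 56.25 = -44.

-44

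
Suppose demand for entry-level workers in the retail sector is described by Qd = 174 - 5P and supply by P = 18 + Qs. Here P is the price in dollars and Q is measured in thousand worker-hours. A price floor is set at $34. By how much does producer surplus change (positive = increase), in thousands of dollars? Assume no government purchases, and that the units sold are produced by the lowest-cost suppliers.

-42

Rearranging supply gives Qs = P - 18. In a free market, 174 - 5P = P - 18 gives the equilibrium P* = 32, Q* = 14.
Since 34 > 32, the floor is binding.
At P = 34: Qd = 174 - 5·34 = 4 and Qs = 34 - 18 = 16.
Producer surplus without the control is ½ · (32 - 18) · 14 = 98.
With the floor, 4 units are sold at 34. The supply price at Q = 4 is 22, so PS = ½ · [(34 - 18) + (34 - 22)] · 4 = 56.
Change in producer surplus = 56 - 98 = -42.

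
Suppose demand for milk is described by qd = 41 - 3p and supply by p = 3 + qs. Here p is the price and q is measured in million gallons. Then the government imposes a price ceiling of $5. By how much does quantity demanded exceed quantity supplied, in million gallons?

Rearranging supply gives qs = p - 3. Without the control the market clears where 41 - 3p = p - 3, i.e. p* = 11 and q* = 8.
Since 5 < 11, the ceiling is binding.
At p = 5: qd = 41 - 3·5 = 26 and qs = 5 - 3 = 2.
Shortage = qd - qs = 26 - 2 = 24.

24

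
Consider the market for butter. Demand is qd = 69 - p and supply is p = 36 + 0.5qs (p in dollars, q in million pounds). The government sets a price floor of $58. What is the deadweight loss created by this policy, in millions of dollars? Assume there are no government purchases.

Rearranging supply gives qs = 2p - 72. Equilibrium: 69 - p = 2p - 72, so 141 = 3p and p* = 47, q* = 22.
Since 58 > 47, the floor is binding.
At p = 58: qd = 69 - 58 = 11 and qs = 2·58 - 72 = 44.
Quantity traded falls to 11. At q = 11 the demand price is 69 - 11 = 58 and the supply price is (72 + 11)/2 = 41.5.
Deadweight loss = ½ · (58 - 41.5) · (22 - 11) = ½ · 16.5 · 11 = 90.75.

90.75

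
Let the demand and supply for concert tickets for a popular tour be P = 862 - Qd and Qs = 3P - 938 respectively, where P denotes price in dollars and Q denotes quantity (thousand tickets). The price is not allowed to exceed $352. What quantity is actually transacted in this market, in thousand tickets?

Rearranging demand gives Qd = 862 - P. Equilibrium: 862 - P = 3P - 938, so 1800 = 4P and P* = 450, Q* = 412.
Because the ceiling (352) lies below the market-clearing price, it is binding.
At P = 352: Qd = 862 - 352 = 510 and Qs = 3·352 - 938 = 118.
The quantity actually transacted is the short side, supply: 118.

118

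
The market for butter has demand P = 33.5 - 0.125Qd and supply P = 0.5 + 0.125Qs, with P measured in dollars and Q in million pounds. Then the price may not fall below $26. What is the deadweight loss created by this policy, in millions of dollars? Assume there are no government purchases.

Rearranging demand gives Qd = 268 - 8P; rearranging supply gives Qs = 8P - 4. Without the control the market clears where 268 - 8P = 8P - 4, i.e. P* = 17 and Q* = 132.
Because the floor (26) lies above the market-clearing price, it is binding.
At P = 26: Qd = 268 - 8·26 = 60 and Qs = 8·26 - 4 = 204.
Quantity traded falls to 60. At Q = 60 the demand price is (268 - 60)/8 = 26 and the supply price is (4 + 60)/8 = 8.
Deadweight loss = ½ · (26 - 8) · (132 - 60) = ½ · 18 · 72 = 648.

648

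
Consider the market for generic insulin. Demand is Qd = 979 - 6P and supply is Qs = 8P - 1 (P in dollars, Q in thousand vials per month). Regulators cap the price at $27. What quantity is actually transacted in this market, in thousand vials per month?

In a free market, 979 - 6P = 8P - 1 gives the equilibrium P* = 70, Q* = 559.
Since 27 < 70, the ceiling is binding.
At P = 27: Qd = 979 - 6·27 = 817 and Qs = 8·27 - 1 = 215.
The quantity actually transacted is the short side, supply: 215.

215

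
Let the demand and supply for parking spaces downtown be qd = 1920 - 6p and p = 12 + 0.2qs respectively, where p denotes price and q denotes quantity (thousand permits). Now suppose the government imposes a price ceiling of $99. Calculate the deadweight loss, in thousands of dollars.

30071.25

Rearranging supply gives qs = 5p - 60. Equilibrium: 1920 - 6p = 5p - 60, so 1980 = 11p and p* = 180, q* = 840.
Since 99 < 180, the ceiling is binding.
At p = 99: qd = 1920 - 6·99 = 1326 and qs = 5·99 - 60 = 435.
Quantity traded falls to 435. At q = 435 the demand price is (1920 - 435)/6 = 247.5 and the supply price is (60 + 435)/5 = 99.
Deadweight loss = ½ · (247.5 - 99) · (840 - 435) = ½ · 148.5 · 405 = 30071.25.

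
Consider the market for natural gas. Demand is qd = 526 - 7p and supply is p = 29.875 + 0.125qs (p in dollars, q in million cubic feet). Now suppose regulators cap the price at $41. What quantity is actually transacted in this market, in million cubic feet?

89

Rearranging supply gives qs = 8p - 239. In a free market, 526 - 7p = 8p - 239 gives the equilibrium p* = 51, q* = 169.
Since 41 < 51, the ceiling is binding.
At p = 41: qd = 526 - 7·41 = 239 and qs = 8·41 - 239 = 89.
The quantity actually transacted is the short side, supply: 89.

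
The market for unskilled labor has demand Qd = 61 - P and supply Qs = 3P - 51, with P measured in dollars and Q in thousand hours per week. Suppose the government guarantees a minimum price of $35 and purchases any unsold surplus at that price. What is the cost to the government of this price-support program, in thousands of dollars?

In a free market, 61 - P = 3P - 51 gives the equilibrium P* = 28, Q* = 33.
Since 35 > 28, the floor is binding.
At P = 35: Qd = 61 - 35 = 26 and Qs = 3·35 - 51 = 54.
Surplus = Qs - Qd = 28.
Government expenditure = surplus × support price = 28 × 35 = 980.

980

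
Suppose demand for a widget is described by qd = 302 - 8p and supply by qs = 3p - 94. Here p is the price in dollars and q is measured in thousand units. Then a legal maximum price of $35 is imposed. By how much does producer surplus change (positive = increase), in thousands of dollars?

-12.5

In a free market, 302 - 8p = 3p - 94 gives the equilibrium p* = 36, q* = 14.
Since 35 < 36, the ceiling is binding.
At p = 35: qd = 302 - 8·35 = 22 and qs = 3·35 - 94 = 11.
Producer surplus without the control is ½ · (36 - 94/3) · 14 = 98/3.
With the ceiling, producers sell 11 units at 35, so PS = ½ · (35 - 94/3) · 11 = 121/6.
Change in producer surplus = 121/6 - 98/3 = -12.5.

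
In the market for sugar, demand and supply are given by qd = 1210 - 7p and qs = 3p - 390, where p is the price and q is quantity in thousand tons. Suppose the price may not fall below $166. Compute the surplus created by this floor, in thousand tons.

60

Setting quantity demanded equal to quantity supplied, 1210 - 7p = 3p - 390, gives p* = 160 and q* = 90.
Because the floor (166) lies above the market-clearing price, it is binding.
At p = 166: qd = 1210 - 7·166 = 48 and qs = 3·166 - 390 = 108.
Surplus = qs - qd = 108 - 48 = 60.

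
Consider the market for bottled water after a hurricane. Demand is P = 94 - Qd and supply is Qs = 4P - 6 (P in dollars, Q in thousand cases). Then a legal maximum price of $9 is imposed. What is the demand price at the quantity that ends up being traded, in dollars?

Rearranging demand gives Qd = 94 - P. Setting quantity demanded equal to quantity supplied, 94 - P = 4P - 6, gives P* = 20 and Q* = 74.
Since 9 < 20, the ceiling is binding.
At P = 9: Qd = 94 - 9 = 85 and Qs = 4·9 - 6 = 30.
Only 30 units reach the market. On the demand curve, the marginal buyer's willingness to pay at Q = 30 is (94 - 30) = 64.

64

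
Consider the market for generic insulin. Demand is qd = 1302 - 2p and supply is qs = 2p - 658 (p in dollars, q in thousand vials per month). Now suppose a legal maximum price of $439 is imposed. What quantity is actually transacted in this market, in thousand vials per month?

220

Setting quantity demanded equal to quantity supplied, 1302 - 2p = 2p - 658, gives p* = 490 and q* = 322.
The ceiling of 439 is below the equilibrium price 490, so it binds.
At p = 439: qd = 1302 - 2·439 = 424 and qs = 2·439 - 658 = 220.
The quantity actually transacted is the short side, supply: 220.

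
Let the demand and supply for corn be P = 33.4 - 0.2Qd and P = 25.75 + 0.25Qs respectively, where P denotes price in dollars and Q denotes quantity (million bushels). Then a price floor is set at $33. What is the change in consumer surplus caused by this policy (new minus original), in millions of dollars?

-28.5

Rearranging demand gives Qd = 167 - 5P; rearranging supply gives Qs = 4P - 103. Setting quantity demanded equal to quantity supplied, 167 - 5P = 4P - 103, gives P* = 30 and Q* = 17.
The floor of 33 is above the equilibrium price 30, so it binds.
At P = 33: Qd = 167 - 5·33 = 2 and Qs = 4·33 - 103 = 29.
Consumer surplus without the control is ½ · (33.4 - 30) · 17 = 28.9.
With the floor, consumers buy 2 units at 33, so CS = ½ · (33.4 - 33) · 2 = 0.4.
Change in consumer surplus = 0.4 - 28.9 = -28.5.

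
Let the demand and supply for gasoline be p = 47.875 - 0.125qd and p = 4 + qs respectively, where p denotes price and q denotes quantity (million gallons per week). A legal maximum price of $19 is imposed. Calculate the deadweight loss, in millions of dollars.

Rearranging demand gives qd = 383 - 8p; rearranging supply gives qs = p - 4. Without the control the market clears where 383 - 8p = p - 4, i.e. p* = 43 and q* = 39.
The ceiling of 19 is below the equilibrium price 43, so it binds.
At p = 19: qd = 383 - 8·19 = 231 and qs = 19 - 4 = 15.
Quantity traded falls to 15. At q = 15 the demand price is (383 - 15)/8 = 46 and the supply price is 4 + 15 = 19.
Deadweight loss = ½ · (46 - 19) · (39 - 15) = ½ · 27 · 24 = 324.

324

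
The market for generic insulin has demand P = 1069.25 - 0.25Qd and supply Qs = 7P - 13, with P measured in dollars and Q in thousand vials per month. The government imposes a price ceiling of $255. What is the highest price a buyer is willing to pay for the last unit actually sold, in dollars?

626.25

Rearranging demand gives Qd = 4277 - 4P. In a free market, 4277 - 4P = 7P - 13 gives the equilibrium P* = 390, Q* = 2717.
Because the ceiling (255) lies below the market-clearing price, it is binding.
At P = 255: Qd = 4277 - 4·255 = 3257 and Qs = 7·255 - 13 = 1772.
Only 1772 units reach the market. On the demand curve, the marginal buyer's willingness to pay at Q = 1772 is (4277 - 1772)/4 = 626.25.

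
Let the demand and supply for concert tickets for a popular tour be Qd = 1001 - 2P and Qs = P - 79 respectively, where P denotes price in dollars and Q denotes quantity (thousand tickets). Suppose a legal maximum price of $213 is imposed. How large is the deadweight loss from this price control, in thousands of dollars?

16206.75

In a free market, 1001 - 2P = P - 79 gives the equilibrium P* = 360, Q* = 281.
Because the ceiling (213) lies below the market-clearing price, it is binding.
At P = 213: Qd = 1001 - 2·213 = 575 and Qs = 213 - 79 = 134.
Quantity traded falls to 134. At Q = 134 the demand price is (1001 - 134)/2 = 433.5 and the supply price is 79 + 134 = 213.
Deadweight loss = ½ · (433.5 - 213) · (281 - 134) = ½ · 220.5 · 147 = 16206.75.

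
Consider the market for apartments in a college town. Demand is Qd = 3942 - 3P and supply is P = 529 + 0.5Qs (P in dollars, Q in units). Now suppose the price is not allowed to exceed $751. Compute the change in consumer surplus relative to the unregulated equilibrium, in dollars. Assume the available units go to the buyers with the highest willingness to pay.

69222

Rearranging supply gives Qs = 2P - 1058. Equilibrium: 3942 - 3P = 2P - 1058, so 5000 = 5P and P* = 1000, Q* = 942.
Because the ceiling (751) lies below the market-clearing price, it is binding.
At P = 751: Qd = 3942 - 3·751 = 1689 and Qs = 2·751 - 1058 = 444.
Consumer surplus without the control is ½ · (1314 - 1000) · 942 = 147894.
With the ceiling, 444 units are sold at 751 (assume they go to the highest-value buyers). The demand price at Q = 444 is 1166, so CS = ½ · [(1314 - 751) + (1166 - 751)] · 444 = 217116.
Change in consumer surplus = 217116 - 147894 = 69222.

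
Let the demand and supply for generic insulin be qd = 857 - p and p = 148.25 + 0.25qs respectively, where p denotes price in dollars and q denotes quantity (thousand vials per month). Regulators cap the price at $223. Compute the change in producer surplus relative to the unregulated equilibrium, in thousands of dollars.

Rearranging supply gives qs = 4p - 593. Without the control the market clears where 857 - p = 4p - 593, i.e. p* = 290 and q* = 567.
Since 223 < 290, the ceiling is binding.
At p = 223: qd = 857 - 223 = 634 and qs = 4·223 - 593 = 299.
Producer surplus without the control is ½ · (290 - 148.25) · 567 = 40186.125.
With the ceiling, producers sell 299 units at 223, so PS = ½ · (223 - 148.25) · 299 = 11175.125.
Change in producer surplus = 11175.125 - 40186.125 = -29011.

-29011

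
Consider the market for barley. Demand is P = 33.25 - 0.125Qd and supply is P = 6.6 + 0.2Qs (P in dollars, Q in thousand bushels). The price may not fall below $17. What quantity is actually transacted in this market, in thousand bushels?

Rearranging demand gives Qd = 266 - 8P; rearranging supply gives Qs = 5P - 33. Without the control the market clears where 266 - 8P = 5P - 33, i.e. P* = 23 and Q* = 82.
The floor of 17 is below the equilibrium price 23, so it is not binding; the market clears at P* = 23, Q* = 82.

82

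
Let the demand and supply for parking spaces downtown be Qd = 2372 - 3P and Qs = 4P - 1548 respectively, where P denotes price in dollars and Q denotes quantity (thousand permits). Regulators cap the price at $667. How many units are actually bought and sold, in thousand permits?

692

Without the control the market clears where 2372 - 3P = 4P - 1548, i.e. P* = 560 and Q* = 692.
The ceiling of 667 is above the equilibrium price 560, so it is not binding; the market clears at P* = 560, Q* = 692.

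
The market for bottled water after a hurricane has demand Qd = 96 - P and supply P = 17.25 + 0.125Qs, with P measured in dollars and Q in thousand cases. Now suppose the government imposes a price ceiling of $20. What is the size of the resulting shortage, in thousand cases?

Rearranging supply gives Qs = 8P - 138. Equilibrium: 96 - P = 8P - 138, so 234 = 9P and P* = 26, Q* = 70.
Because the ceiling (20) lies below the market-clearing price, it is binding.
At P = 20: Qd = 96 - 20 = 76 and Qs = 8·20 - 138 = 22.
Shortage = Qd - Qs = 76 - 22 = 54.

54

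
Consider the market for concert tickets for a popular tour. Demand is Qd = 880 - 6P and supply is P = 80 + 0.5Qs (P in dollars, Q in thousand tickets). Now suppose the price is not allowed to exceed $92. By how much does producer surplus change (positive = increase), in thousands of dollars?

-2356

Rearranging supply gives Qs = 2P - 160. Equilibrium: 880 - 6P = 2P - 160, so 1040 = 8P and P* = 130, Q* = 100.
Since 92 < 130, the ceiling is binding.
At P = 92: Qd = 880 - 6·92 = 328 and Qs = 2·92 - 160 = 24.
Producer surplus without the control is ½ · (130 - 80) · 100 = 2500.
With the ceiling, producers sell 24 units at 92, so PS = ½ · (92 - 80) · 24 = 144.
Change in producer surplus = 144 - 2500 = -2356.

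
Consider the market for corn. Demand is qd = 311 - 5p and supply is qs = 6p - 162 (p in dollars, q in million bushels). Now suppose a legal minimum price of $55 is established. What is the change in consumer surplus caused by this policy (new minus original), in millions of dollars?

Setting quantity demanded equal to quantity supplied, 311 - 5p = 6p - 162, gives p* = 43 and q* = 96.
Since 55 > 43, the floor is binding.
At p = 55: qd = 311 - 5·55 = 36 and qs = 6·55 - 162 = 168.
Consumer surplus without the control is ½ · (62.2 - 43) · 96 = 921.6.
With the floor, consumers buy 36 units at 55, so CS = ½ · (62.2 - 55) · 36 = 129.6.
Change in consumer surplus = 129.6 - 921.6 = -792.

-792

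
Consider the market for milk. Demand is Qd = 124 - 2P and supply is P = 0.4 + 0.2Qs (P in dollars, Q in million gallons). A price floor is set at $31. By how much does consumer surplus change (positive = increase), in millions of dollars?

-975

Rearranging supply gives Qs = 5P - 2. In a free market, 124 - 2P = 5P - 2 gives the equilibrium P* = 18, Q* = 88.
The floor of 31 is above the equilibrium price 18, so it binds.
At P = 31: Qd = 124 - 2·31 = 62 and Qs = 5·31 - 2 = 153.
Consumer surplus without the control is ½ · (62 - 18) · 88 = 1936.
With the floor, consumers buy 62 units at 31, so CS = ½ · (62 - 31) · 62 = 961.
Change in consumer surplus = 961 - 1936 = -975.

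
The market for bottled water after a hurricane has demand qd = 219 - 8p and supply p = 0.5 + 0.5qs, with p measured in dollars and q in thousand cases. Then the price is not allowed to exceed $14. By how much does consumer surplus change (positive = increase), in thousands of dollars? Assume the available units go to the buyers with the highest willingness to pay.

200

Rearranging supply gives qs = 2p - 1. In a free market, 219 - 8p = 2p - 1 gives the equilibrium p* = 22, q* = 43.
The ceiling of 14 is below the equilibrium price 22, so it binds.
At p = 14: qd = 219 - 8·14 = 107 and qs = 2·14 - 1 = 27.
Consumer surplus without the control is ½ · (27.375 - 22) · 43 = 115.5625.
With the ceiling, 27 units are sold at 14 (assume they go to the highest-value buyers). The demand price at q = 27 is 24, so CS = ½ · [(27.375 - 14) + (24 - 14)] · 27 = 315.5625.
Change in consumer surplus = 315.5625 - 115.5625 = 200.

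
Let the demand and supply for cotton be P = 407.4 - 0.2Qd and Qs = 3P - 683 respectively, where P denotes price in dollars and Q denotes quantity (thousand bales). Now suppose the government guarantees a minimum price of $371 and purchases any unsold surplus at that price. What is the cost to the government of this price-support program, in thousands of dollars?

92008

Rearranging demand gives Qd = 2037 - 5P. In a free market, 2037 - 5P = 3P - 683 gives the equilibrium P* = 340, Q* = 337.
The floor of 371 is above the equilibrium price 340, so it binds.
At P = 371: Qd = 2037 - 5·371 = 182 and Qs = 3·371 - 683 = 430.
Surplus = Qs - Qd = 248.
Government expenditure = surplus × support price = 248 × 371 = 92008.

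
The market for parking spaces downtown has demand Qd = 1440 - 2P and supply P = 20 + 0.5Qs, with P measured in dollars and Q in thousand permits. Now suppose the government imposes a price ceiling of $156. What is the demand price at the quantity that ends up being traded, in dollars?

584

Rearranging supply gives Qs = 2P - 40. Without the control the market clears where 1440 - 2P = 2P - 40, i.e. P* = 370 and Q* = 700.
Because the ceiling (156) lies below the market-clearing price, it is binding.
At P = 156: Qd = 1440 - 2·156 = 1128 and Qs = 2·156 - 40 = 272.
Only 272 units reach the market. On the demand curve, the marginal buyer's willingness to pay at Q = 272 is (1440 - 272)/2 = 584.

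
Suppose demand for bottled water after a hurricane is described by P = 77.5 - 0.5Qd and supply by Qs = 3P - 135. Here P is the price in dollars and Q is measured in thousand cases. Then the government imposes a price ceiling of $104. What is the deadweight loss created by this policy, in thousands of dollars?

Rearranging demand gives Qd = 155 - 2P. In a free market, 155 - 2P = 3P - 135 gives the equilibrium P* = 58, Q* = 39.
Since 104 is above P* = 58, the ceiling does not bind and the free-market outcome prevails.
Since the control does not bind, no trades are prevented and deadweight loss is zero.

0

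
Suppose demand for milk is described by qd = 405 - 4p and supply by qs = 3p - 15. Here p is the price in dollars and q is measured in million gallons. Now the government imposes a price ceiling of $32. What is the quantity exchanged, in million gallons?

81

Equilibrium: 405 - 4p = 3p - 15, so 420 = 7p and p* = 60, q* = 165.
The ceiling of 32 is below the equilibrium price 60, so it binds.
At p = 32: qd = 405 - 4·32 = 277 and qs = 3·32 - 15 = 81.
The quantity actually transacted is the short side, supply: 81.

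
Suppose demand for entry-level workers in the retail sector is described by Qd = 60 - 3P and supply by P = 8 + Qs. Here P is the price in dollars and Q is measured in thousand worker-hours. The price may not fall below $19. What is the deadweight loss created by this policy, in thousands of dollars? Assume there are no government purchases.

24

Rearranging supply gives Qs = P - 8. Without the control the market clears where 60 - 3P = P - 8, i.e. P* = 17 and Q* = 9.
The floor of 19 is above the equilibrium price 17, so it binds.
At P = 19: Qd = 60 - 3·19 = 3 and Qs = 19 - 8 = 11.
Quantity traded falls to 3. At Q = 3 the demand price is (60 - 3)/3 = 19 and the supply price is 8 + 3 = 11.
Deadweight loss = ½ · (19 - 11) · (9 - 3) = ½ · 8 · 6 = 24.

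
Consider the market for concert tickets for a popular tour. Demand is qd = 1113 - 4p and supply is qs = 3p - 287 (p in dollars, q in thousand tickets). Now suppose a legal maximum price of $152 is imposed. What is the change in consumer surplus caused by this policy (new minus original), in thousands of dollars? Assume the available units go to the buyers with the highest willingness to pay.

5520

Equilibrium: 1113 - 4p = 3p - 287, so 1400 = 7p and p* = 200, q* = 313.
Since 152 < 200, the ceiling is binding.
At p = 152: qd = 1113 - 4·152 = 505 and qs = 3·152 - 287 = 169.
Consumer surplus without the control is ½ · (278.25 - 200) · 313 = 12246.125.
With the ceiling, 169 units are sold at 152 (assume they go to the highest-value buyers). The demand price at q = 169 is 236, so CS = ½ · [(278.25 - 152) + (236 - 152)] · 169 = 17766.125.
Change in consumer surplus = 17766.125 - 12246.125 = 5520.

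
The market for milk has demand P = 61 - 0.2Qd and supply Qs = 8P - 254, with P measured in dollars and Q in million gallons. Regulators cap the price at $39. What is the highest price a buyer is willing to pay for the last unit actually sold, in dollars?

49.4

Rearranging demand gives Qd = 305 - 5P. Setting quantity demanded equal to quantity supplied, 305 - 5P = 8P - 254, gives P* = 43 and Q* = 90.
The ceiling of 39 is below the equilibrium price 43, so it binds.
At P = 39: Qd = 305 - 5·39 = 110 and Qs = 8·39 - 254 = 58.
Only 58 units reach the market. On the demand curve, the marginal buyer's willingness to pay at Q = 58 is (305 - 58)/5 = 49.4.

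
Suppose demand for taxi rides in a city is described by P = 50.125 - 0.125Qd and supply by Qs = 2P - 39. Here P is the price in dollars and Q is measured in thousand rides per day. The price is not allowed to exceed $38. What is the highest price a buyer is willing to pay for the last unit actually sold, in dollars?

45.5

Rearranging demand gives Qd = 401 - 8P. Equilibrium: 401 - 8P = 2P - 39, so 440 = 10P and P* = 44, Q* = 49.
Because the ceiling (38) lies below the market-clearing price, it is binding.
At P = 38: Qd = 401 - 8·38 = 97 and Qs = 2·38 - 39 = 37.
Only 37 units reach the market. On the demand curve, the marginal buyer's willingness to pay at Q = 37 is (401 - 37)/8 = 45.5.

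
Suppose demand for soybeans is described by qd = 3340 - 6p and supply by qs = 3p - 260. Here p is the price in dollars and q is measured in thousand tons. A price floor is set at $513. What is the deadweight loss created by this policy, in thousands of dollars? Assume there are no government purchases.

114921

Setting quantity demanded equal to quantity supplied, 3340 - 6p = 3p - 260, gives p* = 400 and q* = 940.
Because the floor (513) lies above the market-clearing price, it is binding.
At p = 513: qd = 3340 - 6·513 = 262 and qs = 3·513 - 260 = 1279.
Quantity traded falls to 262. At q = 262 the demand price is (3340 - 262)/6 = 513 and the supply price is (260 + 262)/3 = 174.
Deadweight loss = ½ · (513 - 174) · (940 - 262) = ½ · 339 · 678 = 114921.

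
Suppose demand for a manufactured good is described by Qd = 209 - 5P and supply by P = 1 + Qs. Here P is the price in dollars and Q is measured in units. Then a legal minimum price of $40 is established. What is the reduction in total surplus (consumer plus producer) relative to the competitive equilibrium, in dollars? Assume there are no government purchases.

375

Rearranging supply gives Qs = P - 1. Without the control the market clears where 209 - 5P = P - 1, i.e. P* = 35 and Q* = 34.
The floor of 40 is above the equilibrium price 35, so it binds.
At P = 40: Qd = 209 - 5·40 = 9 and Qs = 40 - 1 = 39.
Quantity traded falls to 9. At Q = 9 the demand price is (209 - 9)/5 = 40 and the supply price is 1 + 9 = 10.
Deadweight loss = ½ · (40 - 10) · (34 - 9) = ½ · 30 · 25 = 375.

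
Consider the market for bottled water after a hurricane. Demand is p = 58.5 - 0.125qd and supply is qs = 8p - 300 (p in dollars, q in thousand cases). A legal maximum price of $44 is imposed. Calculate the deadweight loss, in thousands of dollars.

Rearranging demand gives qd = 468 - 8p. Without the control the market clears where 468 - 8p = 8p - 300, i.e. p* = 48 and q* = 84.
The ceiling of 44 is below the equilibrium price 48, so it binds.
At p = 44: qd = 468 - 8·44 = 116 and qs = 8·44 - 300 = 52.
Quantity traded falls to 52. At q = 52 the demand price is (468 - 52)/8 = 52 and the supply price is (300 + 52)/8 = 44.
Deadweight loss = ½ · (52 - 44) · (84 - 52) = ½ · 8 · 32 = 128.

128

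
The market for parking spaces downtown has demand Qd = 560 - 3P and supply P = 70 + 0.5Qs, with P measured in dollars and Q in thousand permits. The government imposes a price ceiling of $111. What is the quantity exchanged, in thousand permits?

82

Rearranging supply gives Qs = 2P - 140. Equilibrium: 560 - 3P = 2P - 140, so 700 = 5P and P* = 140, Q* = 140.
Because the ceiling (111) lies below the market-clearing price, it is binding.
At P = 111: Qd = 560 - 3·111 = 227 and Qs = 2·111 - 140 = 82.
The quantity actually transacted is the short side, supply: 82.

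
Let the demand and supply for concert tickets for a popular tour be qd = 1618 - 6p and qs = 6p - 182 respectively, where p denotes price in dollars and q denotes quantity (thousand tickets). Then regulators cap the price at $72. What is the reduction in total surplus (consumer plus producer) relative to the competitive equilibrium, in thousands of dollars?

36504

Without the control the market clears where 1618 - 6p = 6p - 182, i.e. p* = 150 and q* = 718.
The ceiling of 72 is below the equilibrium price 150, so it binds.
At p = 72: qd = 1618 - 6·72 = 1186 and qs = 6·72 - 182 = 250.
Quantity traded falls to 250. At q = 250 the demand price is (1618 - 250)/6 = 228 and the supply price is (182 + 250)/6 = 72.
Deadweight loss = ½ · (228 - 72) · (718 - 250) = ½ · 156 · 468 = 36504.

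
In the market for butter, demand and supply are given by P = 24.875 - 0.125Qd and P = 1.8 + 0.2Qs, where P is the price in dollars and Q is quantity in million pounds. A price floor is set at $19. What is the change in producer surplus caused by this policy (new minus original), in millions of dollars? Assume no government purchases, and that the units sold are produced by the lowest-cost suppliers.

83.4

Rearranging demand gives Qd = 199 - 8P; rearranging supply gives Qs = 5P - 9. Equilibrium: 199 - 8P = 5P - 9, so 208 = 13P and P* = 16, Q* = 71.
Since 19 > 16, the floor is binding.
At P = 19: Qd = 199 - 8·19 = 47 and Qs = 5·19 - 9 = 86.
Producer surplus without the control is ½ · (16 - 1.8) · 71 = 504.1.
With the floor, 47 units are sold at 19. The supply price at Q = 47 is 11.2, so PS = ½ · [(19 - 1.8) + (19 - 11.2)] · 47 = 587.5.
Change in producer surplus = 587.5 - 504.1 = 83.4.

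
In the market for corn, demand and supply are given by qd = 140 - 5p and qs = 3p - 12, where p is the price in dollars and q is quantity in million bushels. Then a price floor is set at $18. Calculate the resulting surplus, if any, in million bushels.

Equilibrium: 140 - 5p = 3p - 12, so 152 = 8p and p* = 19, q* = 45.
The floor of 18 is below the equilibrium price 19, so it is not binding; the market clears at p* = 19, q* = 45.
Since the control does not bind, there is no surplus.

0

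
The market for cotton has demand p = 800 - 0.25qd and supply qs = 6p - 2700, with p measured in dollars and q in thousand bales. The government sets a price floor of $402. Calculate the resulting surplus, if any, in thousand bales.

Rearranging demand gives qd = 3200 - 4p. In a free market, 3200 - 4p = 6p - 2700 gives the equilibrium p* = 590, q* = 840.
Since 402 is below p* = 590, the floor does not bind and the free-market outcome prevails.
Since the control does not bind, there is no surplus.

0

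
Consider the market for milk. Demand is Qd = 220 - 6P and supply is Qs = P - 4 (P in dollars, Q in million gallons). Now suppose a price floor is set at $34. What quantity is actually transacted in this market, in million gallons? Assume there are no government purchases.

Without the control the market clears where 220 - 6P = P - 4, i.e. P* = 32 and Q* = 28.
The floor of 34 is above the equilibrium price 32, so it binds.
At P = 34: Qd = 220 - 6·34 = 16 and Qs = 34 - 4 = 30.
The quantity actually transacted is the short side, demand: 16.

16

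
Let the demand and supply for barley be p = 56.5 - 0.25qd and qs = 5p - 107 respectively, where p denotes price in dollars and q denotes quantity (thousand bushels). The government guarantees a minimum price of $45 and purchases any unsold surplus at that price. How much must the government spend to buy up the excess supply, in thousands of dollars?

3240

Rearranging demand gives qd = 226 - 4p. In a free market, 226 - 4p = 5p - 107 gives the equilibrium p* = 37, q* = 78.
Because the floor (45) lies above the market-clearing price, it is binding.
At p = 45: qd = 226 - 4·45 = 46 and qs = 5·45 - 107 = 118.
Surplus = qs - qd = 72.
Government expenditure = surplus × support price = 72 × 45 = 3240.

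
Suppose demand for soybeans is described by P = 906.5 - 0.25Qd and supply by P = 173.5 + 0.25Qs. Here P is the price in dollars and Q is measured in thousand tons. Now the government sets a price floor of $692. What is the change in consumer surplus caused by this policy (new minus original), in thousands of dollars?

Rearranging demand gives Qd = 3626 - 4P; rearranging supply gives Qs = 4P - 694. In a free market, 3626 - 4P = 4P - 694 gives the equilibrium P* = 540, Q* = 1466.
The floor of 692 is above the equilibrium price 540, so it binds.
At P = 692: Qd = 3626 - 4·692 = 858 and Qs = 4·692 - 694 = 2074.
Consumer surplus without the control is ½ · (906.5 - 540) · 1466 = 268644.5.
With the floor, consumers buy 858 units at 692, so CS = ½ · (906.5 - 692) · 858 = 92020.5.
Change in consumer surplus = 92020.5 - 268644.5 = -176624.

-176624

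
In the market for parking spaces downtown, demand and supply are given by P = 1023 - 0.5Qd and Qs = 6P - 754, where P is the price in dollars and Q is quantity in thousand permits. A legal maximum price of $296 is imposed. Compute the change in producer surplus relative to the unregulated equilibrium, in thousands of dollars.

Rearranging demand gives Qd = 2046 - 2P. In a free market, 2046 - 2P = 6P - 754 gives the equilibrium P* = 350, Q* = 1346.
The ceiling of 296 is below the equilibrium price 350, so it binds.
At P = 296: Qd = 2046 - 2·296 = 1454 and Qs = 6·296 - 754 = 1022.
Producer surplus without the control is ½ · (350 - 377/3) · 1346 = 452929/3.
With the ceiling, producers sell 1022 units at 296, so PS = ½ · (296 - 377/3) · 1022 = 261121/3.
Change in producer surplus = 261121/3 - 452929/3 = -63936.

-63936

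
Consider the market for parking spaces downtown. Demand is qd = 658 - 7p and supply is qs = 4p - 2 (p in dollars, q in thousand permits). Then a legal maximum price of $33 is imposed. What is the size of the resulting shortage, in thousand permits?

In a free market, 658 - 7p = 4p - 2 gives the equilibrium p* = 60, q* = 238.
The ceiling of 33 is below the equilibrium price 60, so it binds.
At p = 33: qd = 658 - 7·33 = 427 and qs = 4·33 - 2 = 130.
Shortage = qd - qs = 427 - 130 = 297.

297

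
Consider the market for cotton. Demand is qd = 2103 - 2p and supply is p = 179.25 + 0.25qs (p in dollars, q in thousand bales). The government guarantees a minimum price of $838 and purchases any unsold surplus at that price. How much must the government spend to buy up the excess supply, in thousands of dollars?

Rearranging supply gives qs = 4p - 717. Setting quantity demanded equal to quantity supplied, 2103 - 2p = 4p - 717, gives p* = 470 and q* = 1163.
Since 838 > 470, the floor is binding.
At p = 838: qd = 2103 - 2·838 = 427 and qs = 4·838 - 717 = 2635.
Surplus = qs - qd = 2208.
Government expenditure = surplus × support price = 2208 × 838 = 1850304.

1850304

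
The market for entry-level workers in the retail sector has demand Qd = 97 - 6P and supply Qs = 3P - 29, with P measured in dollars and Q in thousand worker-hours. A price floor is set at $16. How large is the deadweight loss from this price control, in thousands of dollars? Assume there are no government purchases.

36

Equilibrium: 97 - 6P = 3P - 29, so 126 = 9P and P* = 14, Q* = 13.
The floor of 16 is above the equilibrium price 14, so it binds.
At P = 16: Qd = 97 - 6·16 = 1 and Qs = 3·16 - 29 = 19.
Quantity traded falls to 1. At Q = 1 the demand price is (97 - 1)/6 = 16 and the supply price is (29 + 1)/3 = 10.
Deadweight loss = ½ · (16 - 10) · (13 - 1) = ½ · 6 · 12 = 36.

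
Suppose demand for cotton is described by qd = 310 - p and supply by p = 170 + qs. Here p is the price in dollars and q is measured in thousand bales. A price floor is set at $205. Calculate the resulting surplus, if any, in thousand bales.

0

Rearranging supply gives qs = p - 170. Without the control the market clears where 310 - p = p - 170, i.e. p* = 240 and q* = 70.
The floor of 205 is below the equilibrium price 240, so it is not binding; the market clears at p* = 240, q* = 70.
Since the control does not bind, there is no surplus.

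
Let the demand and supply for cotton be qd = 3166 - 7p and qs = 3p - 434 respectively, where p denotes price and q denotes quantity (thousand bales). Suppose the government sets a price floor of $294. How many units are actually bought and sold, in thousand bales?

646

Without the control the market clears where 3166 - 7p = 3p - 434, i.e. p* = 360 and q* = 646.
Since 294 is below p* = 360, the floor does not bind and the free-market outcome prevails.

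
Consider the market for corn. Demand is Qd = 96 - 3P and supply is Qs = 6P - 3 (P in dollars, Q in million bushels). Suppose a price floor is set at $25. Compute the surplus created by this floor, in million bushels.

In a free market, 96 - 3P = 6P - 3 gives the equilibrium P* = 11, Q* = 63.
Because the floor (25) lies above the market-clearing price, it is binding.
At P = 25: Qd = 96 - 3·25 = 21 and Qs = 6·25 - 3 = 147.
Surplus = Qs - Qd = 147 - 21 = 126.

126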